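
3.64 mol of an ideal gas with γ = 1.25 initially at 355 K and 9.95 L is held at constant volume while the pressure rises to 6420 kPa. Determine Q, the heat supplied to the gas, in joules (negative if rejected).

213000 J

P₁ = nRT₁/V₁ = 3.64×8.314×355/9.95 = 1080 kPa.
Isochoric: V stays 9.95 L; P/T = const ⇒ T₂ = 2110 K, P₂ = 6420 kPa.
W = 0 (no volume change).
ΔU = nCvΔT = 3.64×33.3×(2110−355) = 213000 J.
Q = ΔU = 213000 J.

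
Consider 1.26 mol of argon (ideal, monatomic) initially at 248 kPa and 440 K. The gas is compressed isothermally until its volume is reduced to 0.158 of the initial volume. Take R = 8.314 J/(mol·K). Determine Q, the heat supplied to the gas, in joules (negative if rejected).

-8500 J

V₁ = nRT₁/P₁ = 1.26×8.314×440/248 = 18.6 L.
Isothermal: T stays 440 K; PV = const ⇒ V₂ = 2.94 L, P₂ = 1570 kPa.
ΔU = 0 (ideal gas, T constant).
W = nRT ln(V₂/V₁) = 1.26×8.314×440×ln(0.158) = -8500 J.
Q = ΔU + W = -8500 J.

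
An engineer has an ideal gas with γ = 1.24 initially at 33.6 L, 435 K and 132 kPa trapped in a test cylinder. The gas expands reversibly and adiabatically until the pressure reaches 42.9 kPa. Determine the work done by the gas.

3610 J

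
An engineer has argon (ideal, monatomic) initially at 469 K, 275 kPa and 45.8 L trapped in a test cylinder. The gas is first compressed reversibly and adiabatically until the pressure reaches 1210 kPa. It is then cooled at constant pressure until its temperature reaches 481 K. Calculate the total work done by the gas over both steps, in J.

-25100 J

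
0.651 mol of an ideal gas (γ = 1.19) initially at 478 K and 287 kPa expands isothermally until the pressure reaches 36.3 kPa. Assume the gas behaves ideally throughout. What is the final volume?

71.3 L

V₁ = nRT₁/P₁ = 0.651×8.314×478/287 = 9.01 L.
Isothermal: T stays 478 K; PV = const ⇒ V₂ = 71.3 L, P₂ = 36.3 kPa.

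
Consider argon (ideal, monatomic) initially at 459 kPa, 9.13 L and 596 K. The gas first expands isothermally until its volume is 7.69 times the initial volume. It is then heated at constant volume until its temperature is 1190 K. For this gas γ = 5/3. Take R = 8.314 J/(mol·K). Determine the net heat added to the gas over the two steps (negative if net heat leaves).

14800 J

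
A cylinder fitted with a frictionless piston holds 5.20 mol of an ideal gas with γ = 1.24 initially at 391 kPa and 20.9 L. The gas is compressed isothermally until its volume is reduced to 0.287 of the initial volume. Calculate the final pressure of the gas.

1360 kPa

T₁ = P₁V₁/(nR) = 391×20.9/(5.20×8.314) = 189 K.
Isothermal: T stays 189 K; PV = const ⇒ V₂ = 6.00 L, P₂ = 1360 kPa.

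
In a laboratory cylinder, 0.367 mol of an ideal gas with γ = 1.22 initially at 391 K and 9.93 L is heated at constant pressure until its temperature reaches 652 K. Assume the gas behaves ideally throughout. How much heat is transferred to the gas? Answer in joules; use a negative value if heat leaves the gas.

P₁ = nRT₁/V₁ = 0.367×8.314×391/9.93 = 120 kPa.
Isobaric: P stays 120 kPa; V/T = const ⇒ T₂ = 652 K, V₂ = 16.6 L.
W = PΔV = 120×(16.6−9.93) kPa·L = 796 J.
ΔU = nCvΔT = 0.367×37.8×(652−391) = 3620 J.
Q = ΔU + W = nCpΔT = 4420 J.

4420 J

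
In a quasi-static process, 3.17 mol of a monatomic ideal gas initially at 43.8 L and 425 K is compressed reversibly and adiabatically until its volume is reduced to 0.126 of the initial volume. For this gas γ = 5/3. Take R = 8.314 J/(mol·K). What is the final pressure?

8080 kPa

P₁ = nRT₁/V₁ = 3.17×8.314×425/43.8 = 256 kPa.
Adiabatic: TV^(γ−1) = const ⇒ T₂ = 425×(7.94)^0.667 = 1690 K; PV^γ = const ⇒ P₂ = 8080 kPa.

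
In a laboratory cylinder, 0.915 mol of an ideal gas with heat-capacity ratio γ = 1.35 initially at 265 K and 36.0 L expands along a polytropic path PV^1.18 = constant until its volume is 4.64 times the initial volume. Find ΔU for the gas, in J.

P₁ = nRT₁/V₁ = 0.915×8.314×265/36.0 = 56.0 kPa.
Polytropic n=1.18: T₂ = T₁(V₁/V₂)^(n−1) = 265×(0.216)^0.18 = 201 K; P₂ = P₁(V₁/V₂)^n = 9.16 kPa.
For an ideal gas ΔU = nCvΔT with Cv = R/(γ−1) = 23.8 J/(mol·K).
ΔU = 0.915×23.8×(201−265) = -1390 J.

-1390 J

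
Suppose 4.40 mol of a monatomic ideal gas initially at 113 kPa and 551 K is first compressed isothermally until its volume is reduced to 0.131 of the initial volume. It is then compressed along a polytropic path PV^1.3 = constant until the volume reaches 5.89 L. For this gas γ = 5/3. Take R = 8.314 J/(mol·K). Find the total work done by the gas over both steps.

V₁ = nRT₁/P₁ = 4.40×8.314×551/113 = 178 L.
Step 1 — Isothermal: T stays 551 K; PV = const ⇒ V₂ = 23.4 L, P₂ = 863 kPa.
ΔU = 0 (ideal gas, T constant).
W = nRT ln(V₂/V₁) = 4.40×8.314×551×ln(0.131) = -41000 J.
Q = ΔU + W = -41000 J.
State after step 1: P = 863 kPa, V = 23.4 L, T = 551 K.
Step 2 — Polytropic n=1.3: T₂ = T₁(V₁/V₂)^(n−1) = 551×(3.97)^0.30 = 833 K; P₂ = P₁(V₁/V₂)^n = 5170 kPa.
W = (P₁V₁−P₂V₂)/(n−1) = (863×23.4−5170×5.89)/0.30 = -34400 J.
ΔU = nCvΔT = 4.40×12.5×(833−551) = 15500 J.
Q = ΔU + W = -18900 J.
Net over both steps: W = -75400 J, Q = -59900 J, ΔU = 15500 J.

-75400 J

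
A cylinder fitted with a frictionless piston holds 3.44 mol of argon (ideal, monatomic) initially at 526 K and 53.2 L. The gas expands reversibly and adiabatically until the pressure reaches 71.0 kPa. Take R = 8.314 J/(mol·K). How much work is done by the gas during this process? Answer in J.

P₁ = nRT₁/V₁ = 3.44×8.314×526/53.2 = 283 kPa.
Adiabatic: T₂/T₁ = (P₂/P₁)^((γ−1)/γ) ⇒ T₂ = 526×(0.251)^0.400 = 303 K; V₂ = 122 L.
ΔU = nCvΔT = 3.44×12.5×(303−526) = -9580 J.
Q = 0 for an adiabatic process, so W = −ΔU = 9580 J.

9580 J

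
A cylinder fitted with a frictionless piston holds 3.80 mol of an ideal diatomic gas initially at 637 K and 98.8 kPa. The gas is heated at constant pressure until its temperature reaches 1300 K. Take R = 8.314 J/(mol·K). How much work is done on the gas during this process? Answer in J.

-20900 J

V₁ = nRT₁/P₁ = 3.80×8.314×637/98.8 = 204 L.
Isobaric: P stays 98.8 kPa; V/T = const ⇒ T₂ = 1300 K, V₂ = 416 L.
W = PΔV = 98.8×(416−204) kPa·L = 20900 J.
Work done on the gas = −W_by = -20900 J.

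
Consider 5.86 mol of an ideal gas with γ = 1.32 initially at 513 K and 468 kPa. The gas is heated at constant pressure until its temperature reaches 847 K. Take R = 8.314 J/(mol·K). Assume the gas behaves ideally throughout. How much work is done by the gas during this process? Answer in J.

V₁ = nRT₁/P₁ = 5.86×8.314×513/468 = 53.4 L.
Isobaric: P stays 468 kPa; V/T = const ⇒ T₂ = 847 K, V₂ = 88.2 L.
W = PΔV = 468×(88.2−53.4) kPa·L = 16300 J.

16300 J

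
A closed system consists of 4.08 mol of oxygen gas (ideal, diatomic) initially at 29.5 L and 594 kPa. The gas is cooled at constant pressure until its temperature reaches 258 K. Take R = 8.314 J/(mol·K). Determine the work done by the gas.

-8770 J

T₁ = P₁V₁/(nR) = 594×29.5/(4.08×8.314) = 517 K.
Isobaric: P stays 594 kPa; V/T = const ⇒ T₂ = 258 K, V₂ = 14.7 L.
W = PΔV = 594×(14.7−29.5) kPa·L = -8770 J.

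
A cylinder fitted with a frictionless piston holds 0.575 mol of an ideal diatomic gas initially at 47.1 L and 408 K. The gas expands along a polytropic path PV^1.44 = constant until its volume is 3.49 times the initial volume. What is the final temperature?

235 K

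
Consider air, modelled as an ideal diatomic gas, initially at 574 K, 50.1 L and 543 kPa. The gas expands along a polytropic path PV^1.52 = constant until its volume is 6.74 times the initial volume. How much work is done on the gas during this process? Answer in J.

-32900 J

n = P₁V₁/(RT₁) = 543×50.1/(8.314×574) = 5.70 mol.
Polytropic n=1.52: T₂ = T₁(V₁/V₂)^(n−1) = 574×(0.148)^0.52 = 213 K; P₂ = P₁(V₁/V₂)^n = 29.9 kPa.
W = (P₁V₁−P₂V₂)/(n−1) = (543×50.1−29.9×338)/0.52 = 32900 J.
Work done on the gas = −W_by = -32900 J.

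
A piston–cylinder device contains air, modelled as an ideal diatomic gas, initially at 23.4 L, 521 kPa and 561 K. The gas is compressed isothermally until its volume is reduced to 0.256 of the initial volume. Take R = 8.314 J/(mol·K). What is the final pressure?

2040 kPa

Isothermal: T stays 561 K; PV = const ⇒ V₂ = 5.99 L, P₂ = 2040 kPa.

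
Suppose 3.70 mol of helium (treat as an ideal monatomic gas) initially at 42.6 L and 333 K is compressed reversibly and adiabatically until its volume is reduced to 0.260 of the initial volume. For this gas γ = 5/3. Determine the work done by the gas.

-22400 J

P₁ = nRT₁/V₁ = 3.70×8.314×333/42.6 = 240 kPa.
Adiabatic: TV^(γ−1) = const ⇒ T₂ = 333×(3.85)^0.667 = 817 K; PV^γ = const ⇒ P₂ = 2270 kPa.
ΔU = nCvΔT = 3.70×12.5×(817−333) = 22400 J.
Q = 0 for an adiabatic process, so W = −ΔU = -22400 J.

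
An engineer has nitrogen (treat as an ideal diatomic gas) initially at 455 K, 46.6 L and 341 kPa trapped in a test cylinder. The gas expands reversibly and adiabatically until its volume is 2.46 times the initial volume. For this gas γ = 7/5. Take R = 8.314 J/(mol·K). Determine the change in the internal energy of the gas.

-12000 J

n = P₁V₁/(RT₁) = 341×46.6/(8.314×455) = 4.20 mol.
Adiabatic: TV^(γ−1) = const ⇒ T₂ = 455×(0.407)^0.400 = 317 K; PV^γ = const ⇒ P₂ = 96.7 kPa.
For an ideal gas ΔU = nCvΔT with Cv = (5/2)R = 20.8 J/(mol·K).
ΔU = 4.20×20.8×(317−455) = -12000 J.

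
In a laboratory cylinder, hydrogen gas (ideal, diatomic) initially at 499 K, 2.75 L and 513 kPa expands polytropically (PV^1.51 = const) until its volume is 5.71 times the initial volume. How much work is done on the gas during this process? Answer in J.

n = P₁V₁/(RT₁) = 513×2.75/(8.314×499) = 0.340 mol.
Polytropic n=1.51: T₂ = T₁(V₁/V₂)^(n−1) = 499×(0.175)^0.51 = 205 K; P₂ = P₁(V₁/V₂)^n = 36.9 kPa.
W = (P₁V₁−P₂V₂)/(n−1) = (513×2.75−36.9×15.7)/0.51 = 1630 J.
Work done on the gas = −W_by = -1630 J.

-1630 J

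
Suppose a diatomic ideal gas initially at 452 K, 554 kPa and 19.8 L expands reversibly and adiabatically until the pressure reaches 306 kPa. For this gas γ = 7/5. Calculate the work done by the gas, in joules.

4280 J

n = P₁V₁/(RT₁) = 554×19.8/(8.314×452) = 2.92 mol.
Adiabatic: T₂/T₁ = (P₂/P₁)^((γ−1)/γ) ⇒ T₂ = 452×(0.552)^0.286 = 381 K; V₂ = 30.3 L.
ΔU = nCvΔT = 2.92×20.8×(381−452) = -4280 J.
Q = 0 for an adiabatic process, so W = −ΔU = 4280 J.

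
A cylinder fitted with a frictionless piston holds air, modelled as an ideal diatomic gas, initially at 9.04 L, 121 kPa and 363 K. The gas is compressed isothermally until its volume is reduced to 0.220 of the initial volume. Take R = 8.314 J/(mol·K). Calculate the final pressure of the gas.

Isothermal: T stays 363 K; PV = const ⇒ V₂ = 1.99 L, P₂ = 550 kPa.

550 kPa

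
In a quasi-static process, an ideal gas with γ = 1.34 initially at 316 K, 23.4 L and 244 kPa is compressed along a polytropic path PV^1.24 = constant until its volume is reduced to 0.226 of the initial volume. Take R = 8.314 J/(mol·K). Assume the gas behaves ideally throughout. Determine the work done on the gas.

10200 J

n = P₁V₁/(RT₁) = 244×23.4/(8.314×316) = 2.17 mol.
Polytropic n=1.24: T₂ = T₁(V₁/V₂)^(n−1) = 316×(4.42)^0.24 = 452 K; P₂ = P₁(V₁/V₂)^n = 1540 kPa.
W = (P₁V₁−P₂V₂)/(n−1) = (244×23.4−1540×5.29)/0.24 = -10200 J.
Work done on the gas = −W_by = 10200 J.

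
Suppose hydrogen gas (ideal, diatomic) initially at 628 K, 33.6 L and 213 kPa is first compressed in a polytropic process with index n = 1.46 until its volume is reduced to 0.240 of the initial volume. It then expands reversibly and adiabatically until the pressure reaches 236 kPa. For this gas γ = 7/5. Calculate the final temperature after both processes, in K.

n = P₁V₁/(RT₁) = 213×33.6/(8.314×628) = 1.37 mol.
Step 1 — Polytropic n=1.46: T₂ = T₁(V₁/V₂)^(n−1) = 628×(4.17)^0.46 = 1210 K; P₂ = P₁(V₁/V₂)^n = 1710 kPa.
W = (P₁V₁−P₂V₂)/(n−1) = (213×33.6−1710×8.06)/0.46 = -14400 J.
ΔU = nCvΔT = 1.37×20.8×(1210−628) = 16600 J.
Q = ΔU + W = 2170 J.
State after step 1: P = 1710 kPa, V = 8.06 L, T = 1210 K.
Step 2 — Adiabatic: T₂/T₁ = (P₂/P₁)^((γ−1)/γ) ⇒ T₂ = 1210×(0.138)^0.286 = 687 K; V₂ = 33.2 L.
ΔU = nCvΔT = 1.37×20.8×(687−1210) = -14900 J.
Q = 0 for an adiabatic process, so W = −ΔU = 14900 J.
Net over both steps: W = 472 J, Q = 2170 J, ΔU = 1690 J.

687 K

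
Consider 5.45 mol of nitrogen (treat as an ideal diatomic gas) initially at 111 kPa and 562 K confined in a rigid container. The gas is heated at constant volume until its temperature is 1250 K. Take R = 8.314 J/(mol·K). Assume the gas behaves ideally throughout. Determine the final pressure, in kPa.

247 kPa

V₁ = nRT₁/P₁ = 5.45×8.314×562/111 = 229 L.
Isochoric: V stays 229 L; P/T = const ⇒ T₂ = 1250 K, P₂ = 247 kPa.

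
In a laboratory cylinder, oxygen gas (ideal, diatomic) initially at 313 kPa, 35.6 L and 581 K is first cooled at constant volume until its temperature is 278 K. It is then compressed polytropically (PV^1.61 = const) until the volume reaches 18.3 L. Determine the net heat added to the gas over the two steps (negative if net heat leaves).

n = P₁V₁/(RT₁) = 313×35.6/(8.314×581) = 2.31 mol.
Step 1 — Isochoric: V stays 35.6 L; P/T = const ⇒ T₂ = 278 K, P₂ = 150 kPa.
W = 0 (no volume change).
ΔU = nCvΔT = 2.31×20.8×(278−581) = -14500 J.
Q = ΔU = -14500 J.
State after step 1: P = 150 kPa, V = 35.6 L, T = 278 K.
Step 2 — Polytropic n=1.61: T₂ = T₁(V₁/V₂)^(n−1) = 278×(1.95)^0.61 = 417 K; P₂ = P₁(V₁/V₂)^n = 437 kPa.
W = (P₁V₁−P₂V₂)/(n−1) = (150×35.6−437×18.3)/0.61 = -4380 J.
ΔU = nCvΔT = 2.31×20.8×(417−278) = 6670 J.
Q = ΔU + W = 2300 J.
Net over both steps: W = -4380 J, Q = -12200 J, ΔU = -7850 J.

-12200 J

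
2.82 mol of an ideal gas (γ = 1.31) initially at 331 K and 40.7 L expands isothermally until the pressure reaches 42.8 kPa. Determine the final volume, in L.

P₁ = nRT₁/V₁ = 2.82×8.314×331/40.7 = 191 kPa.
Isothermal: T stays 331 K; PV = const ⇒ V₂ = 181 L, P₂ = 42.8 kPa.

181 L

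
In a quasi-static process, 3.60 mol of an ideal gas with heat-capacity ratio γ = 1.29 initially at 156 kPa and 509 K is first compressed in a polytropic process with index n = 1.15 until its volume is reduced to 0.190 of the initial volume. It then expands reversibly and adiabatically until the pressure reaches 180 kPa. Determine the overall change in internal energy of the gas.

V₁ = nRT₁/P₁ = 3.60×8.314×509/156 = 97.7 L.
Step 1 — Polytropic n=1.15: T₂ = T₁(V₁/V₂)^(n−1) = 509×(5.26)^0.15 = 653 K; P₂ = P₁(V₁/V₂)^n = 1050 kPa.
W = (P₁V₁−P₂V₂)/(n−1) = (156×97.7−1050×18.6)/0.15 = -28700 J.
ΔU = nCvΔT = 3.60×28.7×(653−509) = 14900 J.
Q = ΔU + W = -13900 J.
State after step 1: P = 1050 kPa, V = 18.6 L, T = 653 K.
Step 2 — Adiabatic: T₂/T₁ = (P₂/P₁)^((γ−1)/γ) ⇒ T₂ = 653×(0.171)^0.225 = 439 K; V₂ = 73.0 L.
ΔU = nCvΔT = 3.60×28.7×(439−653) = -22100 J.
Q = 0 for an adiabatic process, so W = −ΔU = 22100 J.
Net over both steps: W = -6640 J, Q = -13900 J, ΔU = -7230 J.

-7230 J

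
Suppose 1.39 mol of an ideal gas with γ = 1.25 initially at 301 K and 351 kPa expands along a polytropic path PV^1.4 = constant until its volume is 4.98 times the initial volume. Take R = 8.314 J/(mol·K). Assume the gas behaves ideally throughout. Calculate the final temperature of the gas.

V₁ = nRT₁/P₁ = 1.39×8.314×301/351 = 9.91 L.
Polytropic n=1.4: T₂ = T₁(V₁/V₂)^(n−1) = 301×(0.201)^0.40 = 158 K; P₂ = P₁(V₁/V₂)^n = 37.1 kPa.

158 K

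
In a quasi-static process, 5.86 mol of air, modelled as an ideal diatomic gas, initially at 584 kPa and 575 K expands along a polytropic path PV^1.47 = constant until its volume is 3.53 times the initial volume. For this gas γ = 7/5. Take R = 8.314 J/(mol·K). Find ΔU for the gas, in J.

-31300 J

V₁ = nRT₁/P₁ = 5.86×8.314×575/584 = 48.0 L.
Polytropic n=1.47: T₂ = T₁(V₁/V₂)^(n−1) = 575×(0.283)^0.47 = 318 K; P₂ = P₁(V₁/V₂)^n = 91.5 kPa.
For an ideal gas ΔU = nCvΔT with Cv = (5/2)R = 20.8 J/(mol·K).
ΔU = 5.86×20.8×(318−575) = -31300 J.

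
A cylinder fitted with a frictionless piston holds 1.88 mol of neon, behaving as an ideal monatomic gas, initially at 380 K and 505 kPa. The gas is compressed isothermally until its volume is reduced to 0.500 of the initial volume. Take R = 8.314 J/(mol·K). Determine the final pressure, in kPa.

1010 kPa

V₁ = nRT₁/P₁ = 1.88×8.314×380/505 = 11.8 L.
Isothermal: T stays 380 K; PV = const ⇒ V₂ = 5.88 L, P₂ = 1010 kPa.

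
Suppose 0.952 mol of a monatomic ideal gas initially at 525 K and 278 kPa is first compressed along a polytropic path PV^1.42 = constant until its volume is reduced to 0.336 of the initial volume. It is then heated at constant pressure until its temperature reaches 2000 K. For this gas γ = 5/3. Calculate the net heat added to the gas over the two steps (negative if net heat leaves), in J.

V₁ = nRT₁/P₁ = 0.952×8.314×525/278 = 14.9 L.
Step 1 — Polytropic n=1.42: T₂ = T₁(V₁/V₂)^(n−1) = 525×(2.98)^0.42 = 830 K; P₂ = P₁(V₁/V₂)^n = 1310 kPa.
W = (P₁V₁−P₂V₂)/(n−1) = (278×14.9−1310×5.02)/0.42 = -5750 J.
ΔU = nCvΔT = 0.952×12.5×(830−525) = 3620 J.
Q = ΔU + W = -2130 J.
State after step 1: P = 1310 kPa, V = 5.02 L, T = 830 K.
Step 2 — Isobaric: P stays 1310 kPa; V/T = const ⇒ T₂ = 2000 K, V₂ = 12.1 L.
W = PΔV = 1310×(12.1−5.02) kPa·L = 9260 J.
ΔU = nCvΔT = 0.952×12.5×(2000−830) = 13900 J.
Q = ΔU + W = nCpΔT = 23200 J.
Net over both steps: W = 3510 J, Q = 21000 J, ΔU = 17500 J.

21000 J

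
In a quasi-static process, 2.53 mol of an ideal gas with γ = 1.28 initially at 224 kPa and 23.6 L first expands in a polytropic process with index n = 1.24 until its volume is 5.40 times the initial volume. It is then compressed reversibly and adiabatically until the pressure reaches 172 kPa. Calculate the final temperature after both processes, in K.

250 K

T₁ = P₁V₁/(nR) = 224×23.6/(2.53×8.314) = 251 K.
Step 1 — Polytropic n=1.24: T₂ = T₁(V₁/V₂)^(n−1) = 251×(0.185)^0.24 = 168 K; P₂ = P₁(V₁/V₂)^n = 27.7 kPa.
W = (P₁V₁−P₂V₂)/(n−1) = (224×23.6−27.7×127)/0.24 = 7330 J.
ΔU = nCvΔT = 2.53×29.7×(168−251) = -6280 J.
Q = ΔU + W = 1050 J.
State after step 1: P = 27.7 kPa, V = 127 L, T = 168 K.
Step 2 — Adiabatic: T₂/T₁ = (P₂/P₁)^((γ−1)/γ) ⇒ T₂ = 168×(6.22)^0.219 = 250 K; V₂ = 30.6 L.
ΔU = nCvΔT = 2.53×29.7×(250−168) = 6190 J.
Q = 0 for an adiabatic process, so W = −ΔU = -6190 J.
Net over both steps: W = 1140 J, Q = 1050 J, ΔU = -95.7 J.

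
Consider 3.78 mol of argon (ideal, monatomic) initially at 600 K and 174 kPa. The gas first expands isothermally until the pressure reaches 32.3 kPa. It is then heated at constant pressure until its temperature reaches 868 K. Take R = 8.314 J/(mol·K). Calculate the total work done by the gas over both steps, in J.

40200 J

V₁ = nRT₁/P₁ = 3.78×8.314×600/174 = 108 L.
Step 1 — Isothermal: T stays 600 K; PV = const ⇒ V₂ = 584 L, P₂ = 32.3 kPa.
ΔU = 0 (ideal gas, T constant).
W = nRT ln(V₂/V₁) = 3.78×8.314×600×ln(5.39) = 31800 J.
Q = ΔU + W = 31800 J.
State after step 1: P = 32.3 kPa, V = 584 L, T = 600 K.
Step 2 — Isobaric: P stays 32.3 kPa; V/T = const ⇒ T₂ = 868 K, V₂ = 845 L.
W = PΔV = 32.3×(845−584) kPa·L = 8420 J.
ΔU = nCvΔT = 3.78×12.5×(868−600) = 12600 J.
Q = ΔU + W = nCpΔT = 21100 J.
Net over both steps: W = 40200 J, Q = 52800 J, ΔU = 12600 J.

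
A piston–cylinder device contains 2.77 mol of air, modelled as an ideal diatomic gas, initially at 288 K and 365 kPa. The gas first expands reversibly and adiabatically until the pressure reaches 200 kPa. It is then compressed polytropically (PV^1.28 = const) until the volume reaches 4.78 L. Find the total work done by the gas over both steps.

-10100 J

V₁ = nRT₁/P₁ = 2.77×8.314×288/365 = 18.2 L.
Step 1 — Adiabatic: T₂/T₁ = (P₂/P₁)^((γ−1)/γ) ⇒ T₂ = 288×(0.548)^0.286 = 243 K; V₂ = 27.9 L.
ΔU = nCvΔT = 2.77×20.8×(243−288) = -2620 J.
Q = 0 for an adiabatic process, so W = −ΔU = 2620 J.
State after step 1: P = 200 kPa, V = 27.9 L, T = 243 K.
Step 2 — Polytropic n=1.28: T₂ = T₁(V₁/V₂)^(n−1) = 243×(5.84)^0.28 = 398 K; P₂ = P₁(V₁/V₂)^n = 1920 kPa.
W = (P₁V₁−P₂V₂)/(n−1) = (200×27.9−1920×4.78)/0.28 = -12800 J.
ΔU = nCvΔT = 2.77×20.8×(398−243) = 8930 J.
Q = ΔU + W = -3830 J.
Net over both steps: W = -10100 J, Q = -3830 J, ΔU = 6310 J.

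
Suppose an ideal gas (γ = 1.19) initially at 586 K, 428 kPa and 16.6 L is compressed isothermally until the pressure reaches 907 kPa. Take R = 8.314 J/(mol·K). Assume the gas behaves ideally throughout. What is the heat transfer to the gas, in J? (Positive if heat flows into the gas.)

-5340 J

n = P₁V₁/(RT₁) = 428×16.6/(8.314×586) = 1.46 mol.
Isothermal: T stays 586 K; PV = const ⇒ V₂ = 7.83 L, P₂ = 907 kPa.
ΔU = 0 (ideal gas, T constant).
W = nRT ln(V₂/V₁) = 1.46×8.314×586×ln(0.472) = -5340 J.
Q = ΔU + W = -5340 J.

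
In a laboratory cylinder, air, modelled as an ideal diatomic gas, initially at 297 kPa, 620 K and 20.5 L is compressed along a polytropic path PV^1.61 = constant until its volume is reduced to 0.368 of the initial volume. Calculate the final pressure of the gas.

1490 kPa

Polytropic n=1.61: T₂ = T₁(V₁/V₂)^(n−1) = 620×(2.72)^0.61 = 1140 K; P₂ = P₁(V₁/V₂)^n = 1490 kPa.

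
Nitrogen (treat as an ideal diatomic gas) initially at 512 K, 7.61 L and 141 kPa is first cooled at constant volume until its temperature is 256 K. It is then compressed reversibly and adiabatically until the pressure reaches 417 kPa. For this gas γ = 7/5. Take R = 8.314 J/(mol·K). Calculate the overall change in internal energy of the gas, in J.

-454 J

n = P₁V₁/(RT₁) = 141×7.61/(8.314×512) = 0.252 mol.
Step 1 — Isochoric: V stays 7.61 L; P/T = const ⇒ T₂ = 256 K, P₂ = 70.5 kPa.
W = 0 (no volume change).
ΔU = nCvΔT = 0.252×20.8×(256−512) = -1340 J.
Q = ΔU = -1340 J.
State after step 1: P = 70.5 kPa, V = 7.61 L, T = 256 K.
Step 2 — Adiabatic: T₂/T₁ = (P₂/P₁)^((γ−1)/γ) ⇒ T₂ = 256×(5.91)^0.286 = 425 K; V₂ = 2.14 L.
ΔU = nCvΔT = 0.252×20.8×(425−256) = 888 J.
Q = 0 for an adiabatic process, so W = −ΔU = -888 J.
Net over both steps: W = -888 J, Q = -1340 J, ΔU = -454 J.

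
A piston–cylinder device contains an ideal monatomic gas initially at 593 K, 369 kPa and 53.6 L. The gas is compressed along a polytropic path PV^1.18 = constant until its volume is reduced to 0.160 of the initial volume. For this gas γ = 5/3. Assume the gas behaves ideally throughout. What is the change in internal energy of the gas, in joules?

n = P₁V₁/(RT₁) = 369×53.6/(8.314×593) = 4.01 mol.
Polytropic n=1.18: T₂ = T₁(V₁/V₂)^(n−1) = 593×(6.25)^0.18 = 825 K; P₂ = P₁(V₁/V₂)^n = 3210 kPa.
For an ideal gas ΔU = nCvΔT with Cv = (3/2)R = 12.5 J/(mol·K).
ΔU = 4.01×12.5×(825−593) = 11600 J.

11600 J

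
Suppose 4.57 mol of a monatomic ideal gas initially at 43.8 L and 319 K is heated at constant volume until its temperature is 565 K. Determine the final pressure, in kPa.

490 kPa

P₁ = nRT₁/V₁ = 4.57×8.314×319/43.8 = 277 kPa.
Isochoric: V stays 43.8 L; P/T = const ⇒ T₂ = 565 K, P₂ = 490 kPa.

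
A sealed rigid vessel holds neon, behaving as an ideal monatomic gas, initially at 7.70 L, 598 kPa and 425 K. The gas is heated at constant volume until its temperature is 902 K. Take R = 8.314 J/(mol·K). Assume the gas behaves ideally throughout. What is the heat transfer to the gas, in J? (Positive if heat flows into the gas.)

7750 J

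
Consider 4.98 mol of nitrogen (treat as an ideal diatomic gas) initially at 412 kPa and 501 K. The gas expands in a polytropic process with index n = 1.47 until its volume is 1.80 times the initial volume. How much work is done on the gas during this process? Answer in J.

-10700 J

V₁ = nRT₁/P₁ = 4.98×8.314×501/412 = 50.3 L.
Polytropic n=1.47: T₂ = T₁(V₁/V₂)^(n−1) = 501×(0.556)^0.47 = 380 K; P₂ = P₁(V₁/V₂)^n = 174 kPa.
W = (P₁V₁−P₂V₂)/(n−1) = (412×50.3−174×90.6)/0.47 = 10700 J.
Work done on the gas = −W_by = -10700 J.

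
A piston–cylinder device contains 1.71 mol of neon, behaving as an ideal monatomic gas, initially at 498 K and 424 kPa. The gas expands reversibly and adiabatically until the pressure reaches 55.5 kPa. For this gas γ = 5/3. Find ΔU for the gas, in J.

-5910 J

V₁ = nRT₁/P₁ = 1.71×8.314×498/424 = 16.7 L.
Adiabatic: T₂/T₁ = (P₂/P₁)^((γ−1)/γ) ⇒ T₂ = 498×(0.131)^0.400 = 221 K; V₂ = 56.6 L.
For an ideal gas ΔU = nCvΔT with Cv = (3/2)R = 12.5 J/(mol·K).
ΔU = 1.71×12.5×(221−498) = -5910 J.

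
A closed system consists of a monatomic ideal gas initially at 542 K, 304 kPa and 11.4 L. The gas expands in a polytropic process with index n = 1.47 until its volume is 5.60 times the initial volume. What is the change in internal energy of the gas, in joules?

-2890 J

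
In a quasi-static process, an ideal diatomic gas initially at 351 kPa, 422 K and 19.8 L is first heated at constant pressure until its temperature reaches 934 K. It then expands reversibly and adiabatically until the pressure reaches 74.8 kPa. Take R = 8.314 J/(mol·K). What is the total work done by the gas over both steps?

22200 J

n = P₁V₁/(RT₁) = 351×19.8/(8.314×422) = 1.98 mol.
Step 1 — Isobaric: P stays 351 kPa; V/T = const ⇒ T₂ = 934 K, V₂ = 43.8 L.
W = PΔV = 351×(43.8−19.8) kPa·L = 8430 J.
ΔU = nCvΔT = 1.98×20.8×(934−422) = 21100 J.
Q = ΔU + W = nCpΔT = 29500 J.
State after step 1: P = 351 kPa, V = 43.8 L, T = 934 K.
Step 2 — Adiabatic: T₂/T₁ = (P₂/P₁)^((γ−1)/γ) ⇒ T₂ = 934×(0.213)^0.286 = 601 K; V₂ = 132 L.
ΔU = nCvΔT = 1.98×20.8×(601−934) = -13700 J.
Q = 0 for an adiabatic process, so W = −ΔU = 13700 J.
Net over both steps: W = 22200 J, Q = 29500 J, ΔU = 7350 J.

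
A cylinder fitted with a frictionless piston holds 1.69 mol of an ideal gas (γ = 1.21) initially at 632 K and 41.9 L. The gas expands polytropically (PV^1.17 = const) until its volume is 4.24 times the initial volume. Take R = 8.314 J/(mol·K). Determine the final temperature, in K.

494 K

P₁ = nRT₁/V₁ = 1.69×8.314×632/41.9 = 212 kPa.
Polytropic n=1.17: T₂ = T₁(V₁/V₂)^(n−1) = 632×(0.236)^0.17 = 494 K; P₂ = P₁(V₁/V₂)^n = 39.1 kPa.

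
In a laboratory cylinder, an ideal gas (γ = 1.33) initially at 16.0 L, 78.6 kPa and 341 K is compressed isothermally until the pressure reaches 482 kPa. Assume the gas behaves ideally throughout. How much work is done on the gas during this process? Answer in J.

n = P₁V₁/(RT₁) = 78.6×16.0/(8.314×341) = 0.444 mol.
Isothermal: T stays 341 K; PV = const ⇒ V₂ = 2.61 L, P₂ = 482 kPa.
W = nRT ln(V₂/V₁) = 0.444×8.314×341×ln(0.163) = -2280 J.
Work done on the gas = −W_by = 2280 J.

2280 J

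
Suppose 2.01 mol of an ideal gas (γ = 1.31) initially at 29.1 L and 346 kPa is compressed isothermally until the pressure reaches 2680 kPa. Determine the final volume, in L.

3.76 L

T₁ = P₁V₁/(nR) = 346×29.1/(2.01×8.314) = 603 K.
Isothermal: T stays 603 K; PV = const ⇒ V₂ = 3.76 L, P₂ = 2680 kPa.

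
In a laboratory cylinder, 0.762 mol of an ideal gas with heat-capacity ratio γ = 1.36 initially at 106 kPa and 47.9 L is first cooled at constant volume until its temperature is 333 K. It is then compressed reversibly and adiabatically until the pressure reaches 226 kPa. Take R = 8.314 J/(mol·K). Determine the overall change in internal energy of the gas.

-5070 J

T₁ = P₁V₁/(nR) = 106×47.9/(0.762×8.314) = 801 K.
Step 1 — Isochoric: V stays 47.9 L; P/T = const ⇒ T₂ = 333 K, P₂ = 44.0 kPa.
W = 0 (no volume change).
ΔU = nCvΔT = 0.762×23.1×(333−801) = -8240 J.
Q = ΔU = -8240 J.
State after step 1: P = 44.0 kPa, V = 47.9 L, T = 333 K.
Step 2 — Adiabatic: T₂/T₁ = (P₂/P₁)^((γ−1)/γ) ⇒ T₂ = 333×(5.13)^0.265 = 513 K; V₂ = 14.4 L.
ΔU = nCvΔT = 0.762×23.1×(513−333) = 3170 J.
Q = 0 for an adiabatic process, so W = −ΔU = -3170 J.
Net over both steps: W = -3170 J, Q = -8240 J, ΔU = -5070 J.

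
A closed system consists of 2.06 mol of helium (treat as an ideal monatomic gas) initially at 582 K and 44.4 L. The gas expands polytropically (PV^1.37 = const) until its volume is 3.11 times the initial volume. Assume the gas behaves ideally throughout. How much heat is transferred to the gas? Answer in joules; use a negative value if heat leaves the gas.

4110 J

P₁ = nRT₁/V₁ = 2.06×8.314×582/44.4 = 225 kPa.
Polytropic n=1.37: T₂ = T₁(V₁/V₂)^(n−1) = 582×(0.322)^0.37 = 382 K; P₂ = P₁(V₁/V₂)^n = 47.4 kPa.
W = (P₁V₁−P₂V₂)/(n−1) = (225×44.4−47.4×138)/0.37 = 9240 J.
ΔU = nCvΔT = 2.06×12.5×(382−582) = -5130 J.
Q = ΔU + W = 4110 J.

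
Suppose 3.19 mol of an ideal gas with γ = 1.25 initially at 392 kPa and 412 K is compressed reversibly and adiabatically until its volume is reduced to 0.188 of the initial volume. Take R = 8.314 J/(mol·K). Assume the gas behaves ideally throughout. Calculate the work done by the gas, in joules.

V₁ = nRT₁/P₁ = 3.19×8.314×412/392 = 27.9 L.
Adiabatic: TV^(γ−1) = const ⇒ T₂ = 412×(5.32)^0.250 = 626 K; PV^γ = const ⇒ P₂ = 3170 kPa.
ΔU = nCvΔT = 3.19×33.3×(626−412) = 22700 J.
Q = 0 for an adiabatic process, so W = −ΔU = -22700 J.

-22700 J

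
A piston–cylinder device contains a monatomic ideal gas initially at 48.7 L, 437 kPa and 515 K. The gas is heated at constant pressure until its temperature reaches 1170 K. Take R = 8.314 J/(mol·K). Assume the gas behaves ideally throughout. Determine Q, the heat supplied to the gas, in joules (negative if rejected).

67700 J

n = P₁V₁/(RT₁) = 437×48.7/(8.314×515) = 4.97 mol.
Isobaric: P stays 437 kPa; V/T = const ⇒ T₂ = 1170 K, V₂ = 111 L.
W = PΔV = 437×(111−48.7) kPa·L = 27100 J.
ΔU = nCvΔT = 4.97×12.5×(1170−515) = 40600 J.
Q = ΔU + W = nCpΔT = 67700 J.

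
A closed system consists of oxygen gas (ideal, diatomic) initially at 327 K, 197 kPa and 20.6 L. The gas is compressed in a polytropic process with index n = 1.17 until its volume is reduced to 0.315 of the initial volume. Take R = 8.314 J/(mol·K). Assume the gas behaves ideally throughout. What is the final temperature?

398 K

Polytropic n=1.17: T₂ = T₁(V₁/V₂)^(n−1) = 327×(3.17)^0.17 = 398 K; P₂ = P₁(V₁/V₂)^n = 761 kPa.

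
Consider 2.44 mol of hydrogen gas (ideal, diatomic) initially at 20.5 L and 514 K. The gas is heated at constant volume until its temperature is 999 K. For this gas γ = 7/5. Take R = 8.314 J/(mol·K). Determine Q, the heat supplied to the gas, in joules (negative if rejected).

P₁ = nRT₁/V₁ = 2.44×8.314×514/20.5 = 509 kPa.
Isochoric: V stays 20.5 L; P/T = const ⇒ T₂ = 999 K, P₂ = 989 kPa.
W = 0 (no volume change).
ΔU = nCvΔT = 2.44×20.8×(999−514) = 24600 J.
Q = ΔU = 24600 J.

24600 J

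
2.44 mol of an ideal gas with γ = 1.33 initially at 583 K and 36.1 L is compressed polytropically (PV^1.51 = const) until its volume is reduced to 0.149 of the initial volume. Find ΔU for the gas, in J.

58800 J

P₁ = nRT₁/V₁ = 2.44×8.314×583/36.1 = 328 kPa.
Polytropic n=1.51: T₂ = T₁(V₁/V₂)^(n−1) = 583×(6.71)^0.51 = 1540 K; P₂ = P₁(V₁/V₂)^n = 5810 kPa.
For an ideal gas ΔU = nCvΔT with Cv = R/(γ−1) = 25.2 J/(mol·K).
ΔU = 2.44×25.2×(1540−583) = 58800 J.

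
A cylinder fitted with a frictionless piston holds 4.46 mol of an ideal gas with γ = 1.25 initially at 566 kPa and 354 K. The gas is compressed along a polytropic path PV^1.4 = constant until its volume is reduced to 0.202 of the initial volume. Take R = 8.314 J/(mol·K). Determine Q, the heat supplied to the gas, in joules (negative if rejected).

17600 J

V₁ = nRT₁/P₁ = 4.46×8.314×354/566 = 23.2 L.
Polytropic n=1.4: T₂ = T₁(V₁/V₂)^(n−1) = 354×(4.95)^0.40 = 671 K; P₂ = P₁(V₁/V₂)^n = 5310 kPa.
W = (P₁V₁−P₂V₂)/(n−1) = (566×23.2−5310×4.68)/0.40 = -29400 J.
ΔU = nCvΔT = 4.46×33.3×(671−354) = 47100 J.
Q = ΔU + W = 17600 J.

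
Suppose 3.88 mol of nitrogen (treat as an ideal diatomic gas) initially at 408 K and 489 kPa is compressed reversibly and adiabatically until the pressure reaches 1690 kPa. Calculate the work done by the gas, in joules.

-14000 J

V₁ = nRT₁/P₁ = 3.88×8.314×408/489 = 26.9 L.
Adiabatic: T₂/T₁ = (P₂/P₁)^((γ−1)/γ) ⇒ T₂ = 408×(3.46)^0.286 = 581 K; V₂ = 11.1 L.
ΔU = nCvΔT = 3.88×20.8×(581−408) = 14000 J.
Q = 0 for an adiabatic process, so W = −ΔU = -14000 J.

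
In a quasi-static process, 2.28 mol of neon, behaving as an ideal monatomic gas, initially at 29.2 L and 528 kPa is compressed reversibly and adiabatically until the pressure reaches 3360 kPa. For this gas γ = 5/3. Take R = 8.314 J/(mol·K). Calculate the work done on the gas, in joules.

25400 J

T₁ = P₁V₁/(nR) = 528×29.2/(2.28×8.314) = 813 K.
Adiabatic: T₂/T₁ = (P₂/P₁)^((γ−1)/γ) ⇒ T₂ = 813×(6.36)^0.400 = 1710 K; V₂ = 9.62 L.
ΔU = nCvΔT = 2.28×12.5×(1710−813) = 25400 J.
Q = 0 for an adiabatic process, so W = −ΔU = -25400 J.
Work done on the gas = −W_by = 25400 J.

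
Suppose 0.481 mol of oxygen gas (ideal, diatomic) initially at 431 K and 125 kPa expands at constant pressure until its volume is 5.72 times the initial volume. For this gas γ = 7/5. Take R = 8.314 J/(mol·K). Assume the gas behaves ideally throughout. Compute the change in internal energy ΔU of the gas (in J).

20300 J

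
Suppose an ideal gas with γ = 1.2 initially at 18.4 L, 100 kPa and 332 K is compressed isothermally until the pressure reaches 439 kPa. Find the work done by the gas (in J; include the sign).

n = P₁V₁/(RT₁) = 100×18.4/(8.314×332) = 0.667 mol.
Isothermal: T stays 332 K; PV = const ⇒ V₂ = 4.19 L, P₂ = 439 kPa.
W = nRT ln(V₂/V₁) = 0.667×8.314×332×ln(0.228) = -2720 J.

-2720 J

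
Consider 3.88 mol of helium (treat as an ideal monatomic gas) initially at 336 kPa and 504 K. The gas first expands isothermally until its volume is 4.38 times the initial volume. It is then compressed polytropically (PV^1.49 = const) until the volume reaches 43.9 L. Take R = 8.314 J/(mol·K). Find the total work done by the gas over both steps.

-14600 J

V₁ = nRT₁/P₁ = 3.88×8.314×504/336 = 48.4 L.
Step 1 — Isothermal: T stays 504 K; PV = const ⇒ V₂ = 212 L, P₂ = 76.7 kPa.
ΔU = 0 (ideal gas, T constant).
W = nRT ln(V₂/V₁) = 3.88×8.314×504×ln(4.38) = 24000 J.
Q = ΔU + W = 24000 J.
State after step 1: P = 76.7 kPa, V = 212 L, T = 504 K.
Step 2 — Polytropic n=1.49: T₂ = T₁(V₁/V₂)^(n−1) = 504×(4.83)^0.49 = 1090 K; P₂ = P₁(V₁/V₂)^n = 801 kPa.
W = (P₁V₁−P₂V₂)/(n−1) = (76.7×212−801×43.9)/0.49 = -38600 J.
ΔU = nCvΔT = 3.88×12.5×(1090−504) = 28400 J.
Q = ΔU + W = -10200 J.
Net over both steps: W = -14600 J, Q = 13800 J, ΔU = 28400 J.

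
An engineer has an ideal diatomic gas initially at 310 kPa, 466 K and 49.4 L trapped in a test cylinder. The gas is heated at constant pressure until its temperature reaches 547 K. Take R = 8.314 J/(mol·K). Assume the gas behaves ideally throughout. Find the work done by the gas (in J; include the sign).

n = P₁V₁/(RT₁) = 310×49.4/(8.314×466) = 3.95 mol.
Isobaric: P stays 310 kPa; V/T = const ⇒ T₂ = 547 K, V₂ = 58.0 L.
W = PΔV = 310×(58.0−49.4) kPa·L = 2660 J.

2660 J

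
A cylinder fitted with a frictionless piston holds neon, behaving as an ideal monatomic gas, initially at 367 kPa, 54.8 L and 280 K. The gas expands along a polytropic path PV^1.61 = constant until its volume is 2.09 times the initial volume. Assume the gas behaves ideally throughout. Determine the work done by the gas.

11900 J

n = P₁V₁/(RT₁) = 367×54.8/(8.314×280) = 8.64 mol.
Polytropic n=1.61: T₂ = T₁(V₁/V₂)^(n−1) = 280×(0.478)^0.61 = 179 K; P₂ = P₁(V₁/V₂)^n = 112 kPa.
W = (P₁V₁−P₂V₂)/(n−1) = (367×54.8−112×115)/0.61 = 11900 J.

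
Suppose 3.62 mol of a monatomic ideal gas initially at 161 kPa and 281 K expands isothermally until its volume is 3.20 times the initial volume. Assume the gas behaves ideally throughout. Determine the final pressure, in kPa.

50.3 kPa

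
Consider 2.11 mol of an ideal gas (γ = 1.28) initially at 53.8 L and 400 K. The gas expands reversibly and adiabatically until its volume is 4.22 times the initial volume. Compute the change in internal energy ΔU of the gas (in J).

-8310 J

P₁ = nRT₁/V₁ = 2.11×8.314×400/53.8 = 130 kPa.
Adiabatic: TV^(γ−1) = const ⇒ T₂ = 400×(0.237)^0.280 = 267 K; PV^γ = const ⇒ P₂ = 20.7 kPa.
For an ideal gas ΔU = nCvΔT with Cv = R/(γ−1) = 29.7 J/(mol·K).
ΔU = 2.11×29.7×(267−400) = -8310 J.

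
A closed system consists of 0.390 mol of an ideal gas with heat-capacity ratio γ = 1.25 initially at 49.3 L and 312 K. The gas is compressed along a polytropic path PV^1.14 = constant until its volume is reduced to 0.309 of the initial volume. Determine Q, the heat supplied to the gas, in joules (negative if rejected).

P₁ = nRT₁/V₁ = 0.390×8.314×312/49.3 = 20.5 kPa.
Polytropic n=1.14: T₂ = T₁(V₁/V₂)^(n−1) = 312×(3.24)^0.14 = 368 K; P₂ = P₁(V₁/V₂)^n = 78.3 kPa.
W = (P₁V₁−P₂V₂)/(n−1) = (20.5×49.3−78.3×15.2)/0.14 = -1290 J.
ΔU = nCvΔT = 0.390×33.3×(368−312) = 723 J.
Q = ΔU + W = -568 J.

-568 J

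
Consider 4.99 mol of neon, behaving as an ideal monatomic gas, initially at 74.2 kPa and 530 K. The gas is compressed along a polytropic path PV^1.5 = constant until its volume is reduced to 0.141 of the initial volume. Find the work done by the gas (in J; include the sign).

-73100 J

V₁ = nRT₁/P₁ = 4.99×8.314×530/74.2 = 296 L.
Polytropic n=1.5: T₂ = T₁(V₁/V₂)^(n−1) = 530×(7.09)^0.50 = 1410 K; P₂ = P₁(V₁/V₂)^n = 1400 kPa.
W = (P₁V₁−P₂V₂)/(n−1) = (74.2×296−1400×41.8)/0.50 = -73100 J.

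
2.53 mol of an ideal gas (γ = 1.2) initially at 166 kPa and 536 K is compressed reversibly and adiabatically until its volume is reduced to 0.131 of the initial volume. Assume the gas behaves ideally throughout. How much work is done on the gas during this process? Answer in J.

28300 J

V₁ = nRT₁/P₁ = 2.53×8.314×536/166 = 67.9 L.
Adiabatic: TV^(γ−1) = const ⇒ T₂ = 536×(7.63)^0.200 = 805 K; PV^γ = const ⇒ P₂ = 1900 kPa.
ΔU = nCvΔT = 2.53×41.6×(805−536) = 28300 J.
Q = 0 for an adiabatic process, so W = −ΔU = -28300 J.
Work done on the gas = −W_by = 28300 J.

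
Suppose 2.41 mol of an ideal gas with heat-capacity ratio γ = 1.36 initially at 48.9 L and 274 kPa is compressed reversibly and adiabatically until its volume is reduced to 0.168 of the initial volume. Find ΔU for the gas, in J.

T₁ = P₁V₁/(nR) = 274×48.9/(2.41×8.314) = 669 K.
Adiabatic: TV^(γ−1) = const ⇒ T₂ = 669×(5.95)^0.360 = 1270 K; PV^γ = const ⇒ P₂ = 3100 kPa.
For an ideal gas ΔU = nCvΔT with Cv = R/(γ−1) = 23.1 J/(mol·K).
ΔU = 2.41×23.1×(1270−669) = 33500 J.

33500 J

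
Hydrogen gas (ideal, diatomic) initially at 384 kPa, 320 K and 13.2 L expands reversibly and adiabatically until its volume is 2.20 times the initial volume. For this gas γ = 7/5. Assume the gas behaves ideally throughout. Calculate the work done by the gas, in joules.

3430 J

n = P₁V₁/(RT₁) = 384×13.2/(8.314×320) = 1.91 mol.
Adiabatic: TV^(γ−1) = const ⇒ T₂ = 320×(0.455)^0.400 = 233 K; PV^γ = const ⇒ P₂ = 127 kPa.
ΔU = nCvΔT = 1.91×20.8×(233−320) = -3430 J.
Q = 0 for an adiabatic process, so W = −ΔU = 3430 J.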